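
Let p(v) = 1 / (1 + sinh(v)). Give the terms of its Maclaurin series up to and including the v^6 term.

77*v^6/45 - 181*v^5/120 + 4*v^4/3 - 7*v^3/6 + v^2 - v + 1

Write 1/(1+u) = 1 - u + u^2 - u^3 + ... and substitute the series for u.
p(0) = 1
p′(0) = -1
p′′(0) = 2
p′′′(0) = -7
p^(4)(0) = 32
p^(5)(0) = -181
p^(6)(0) = 1232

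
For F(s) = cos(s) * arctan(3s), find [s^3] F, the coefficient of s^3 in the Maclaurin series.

-21/2

Multiply the two series term by term and collect like powers.
[s^0] = 0;  [s^1] = 3;  [s^2] = 0;  [s^3] = -21/2.
So c_3 = F′′′(0)/3! = -21/2.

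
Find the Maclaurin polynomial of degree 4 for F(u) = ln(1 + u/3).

-u^4/324 + u^3/81 - u^2/18 + u/3

Apply the Taylor formula c_k = f^(k)(a)/k!.
[u^0] = 0;  [u^1] = 1/3;  [u^2] = -1/18;  [u^3] = 1/81;  [u^4] = -1/324.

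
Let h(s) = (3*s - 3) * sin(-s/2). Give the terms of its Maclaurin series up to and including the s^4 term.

Distribute the polynomial across the series and collect like powers.
h(0) = 0
h′(0) = 3/2
h′′(0) = -3
h′′′(0) = -3/8
h^(4)(0) = 3/2

s^4/16 - s^3/16 - 3*s^2/2 + 3*s/2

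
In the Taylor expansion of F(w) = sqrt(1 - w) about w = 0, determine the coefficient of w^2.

-1/8

Use the known series and substitute for the argument.
So c_2 = F′′(0)/2! = -1/8.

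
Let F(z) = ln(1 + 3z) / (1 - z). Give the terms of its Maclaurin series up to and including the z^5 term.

717*z^5/20 - 51*z^4/4 + 15*z^3/2 - 3*z^2/2 + 3*z

Multiply the two series term by term and collect like powers.
F(0) = 0
F′(0) = 3
F′′(0) = -3
F′′′(0) = 45
F^(4)(0) = -306
F^(5)(0) = 4302
Dividing each by k! gives the coefficients c_0, ..., c_5.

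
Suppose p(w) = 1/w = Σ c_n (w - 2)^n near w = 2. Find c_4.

1/32

p(2) = 1/2
p′(2) = -1/4
p′′(2) = 1/4
p′′′(2) = -3/8
p^(4)(2) = 3/4
So c_4 = p^(4)(2)/4! = 1/32.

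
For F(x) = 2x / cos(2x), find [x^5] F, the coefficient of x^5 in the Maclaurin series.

20/3

Divide the numerator series by the denominator series (power-series long division).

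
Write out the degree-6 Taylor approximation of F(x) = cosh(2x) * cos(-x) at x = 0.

-13*x^6/80 - 7*x^4/24 + 3*x^2/2 + 1

Expand each factor separately, then convolve coefficients.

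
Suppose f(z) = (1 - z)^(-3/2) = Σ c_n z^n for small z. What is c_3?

35/16

Differentiate repeatedly and evaluate at the center.
f(0) = 1
f′(0) = 3/2
f′′(0) = 15/4
f′′′(0) = 105/8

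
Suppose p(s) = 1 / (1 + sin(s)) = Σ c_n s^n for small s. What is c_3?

Write 1/(1+u) = 1 - u + u^2 - u^3 + ... and substitute the series for u.
p(0) = 1
p′(0) = -1
p′′(0) = 2
p′′′(0) = -5

-5/6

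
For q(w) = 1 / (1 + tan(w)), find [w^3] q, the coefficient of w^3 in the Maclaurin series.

Use the geometric series for the reciprocal, then substitute.
q(0) = 1
q′(0) = -1
q′′(0) = 2
q′′′(0) = -8
So c_3 = q′′′(0)/3! = -4/3.

-4/3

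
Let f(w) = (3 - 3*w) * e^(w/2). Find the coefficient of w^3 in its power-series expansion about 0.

Distribute the polynomial across the series and collect like powers.
[w^0] = 3;  [w^1] = -3/2;  [w^2] = -9/8;  [w^3] = -5/16.

-5/16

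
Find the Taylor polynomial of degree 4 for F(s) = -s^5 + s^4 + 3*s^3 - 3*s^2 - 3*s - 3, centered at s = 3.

-14*(s - 3)^4 - 75*(s - 3)^3 - 192*(s - 3)^2 - 237*(s - 3) - 120

Compute the successive derivatives at the expansion point and divide by k!.
[(s - 3)^0] = -120;  [(s - 3)^1] = -237;  [(s - 3)^2] = -192;  [(s - 3)^3] = -75;  [(s - 3)^4] = -14.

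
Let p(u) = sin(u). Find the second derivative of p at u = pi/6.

Compute the successive derivatives at the expansion point and divide by k!.
The coefficient of (u - pi/6)^2 in the expansion is -1/4, so p′′(pi/6) = 2! * (-1/4) = -1/2.

-1/2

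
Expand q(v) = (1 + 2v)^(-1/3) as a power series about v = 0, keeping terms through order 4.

560*v^4/243 - 112*v^3/81 + 8*v^2/9 - 2*v/3 + 1

q(0) = 1
q′(0) = -2/3
q′′(0) = 16/9
q′′′(0) = -224/27
q^(4)(0) = 4480/81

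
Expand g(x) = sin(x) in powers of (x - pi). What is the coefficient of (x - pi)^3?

g(pi) = 0
g′(pi) = -1
g′′(pi) = 0
g′′′(pi) = 1

1/6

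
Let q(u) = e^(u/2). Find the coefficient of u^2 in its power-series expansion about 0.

1/8

Use the known series and substitute for the argument.
q(0) = 1
q′(0) = 1/2
q′′(0) = 1/4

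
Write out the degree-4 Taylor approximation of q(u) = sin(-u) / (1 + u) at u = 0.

Write out both Maclaurin series and multiply, keeping only the needed powers.

5*u^4/6 - 5*u^3/6 + u^2 - u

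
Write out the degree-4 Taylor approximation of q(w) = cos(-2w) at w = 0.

q(0) = 1
q′(0) = 0
q′′(0) = -4
q′′′(0) = 0
q^(4)(0) = 16

2*w^4/3 - 2*w^2 + 1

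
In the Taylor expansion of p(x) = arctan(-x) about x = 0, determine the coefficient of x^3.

1/3

p(0) = 0
p′(0) = -1
p′′(0) = 0
p′′′(0) = 2
Dividing each by k! gives the coefficients c_0, ..., c_3.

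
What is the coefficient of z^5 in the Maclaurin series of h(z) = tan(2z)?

64/15

[z^0] = 0;  [z^1] = 2;  [z^2] = 0;  [z^3] = 8/3;  [z^4] = 0;  [z^5] = 64/15.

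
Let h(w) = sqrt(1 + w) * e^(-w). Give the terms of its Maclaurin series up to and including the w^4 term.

-79*w^4/384 + 13*w^3/48 - w^2/8 - w/2 + 1

Multiply the two series term by term and collect like powers.
[w^0] = 1;  [w^1] = -1/2;  [w^2] = -1/8;  [w^3] = 13/48;  [w^4] = -79/384.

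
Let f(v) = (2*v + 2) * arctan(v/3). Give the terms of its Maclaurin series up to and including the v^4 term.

Distribute the polynomial across the series and collect like powers.
f(0) = 0
f′(0) = 2/3
f′′(0) = 4/3
f′′′(0) = -4/27
f^(4)(0) = -16/27
Dividing each by k! gives the coefficients c_0, ..., c_4.

-2*v^4/81 - 2*v^3/81 + 2*v^2/3 + 2*v/3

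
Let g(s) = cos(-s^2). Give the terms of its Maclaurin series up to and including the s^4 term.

g(0) = 1
g′(0) = 0
g′′(0) = 0
g′′′(0) = 0
g^(4)(0) = -12
Then c_k = g^(k)(0)/k! gives each Taylor coefficient.

1 - s^4/2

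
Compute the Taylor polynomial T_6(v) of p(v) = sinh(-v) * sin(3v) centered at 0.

Expand each factor separately, then convolve coefficients.
[v^0] = 0;  [v^1] = 0;  [v^2] = -3;  [v^3] = 0;  [v^4] = 4;  [v^5] = 0;  [v^6] = -13/10.

-13*v^6/10 + 4*v^4 - 3*v^2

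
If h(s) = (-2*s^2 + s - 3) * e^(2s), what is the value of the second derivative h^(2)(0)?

Shift and add copies of the series according to the polynomial's terms.
The coefficient of s^2 in the expansion is -6, so h′′(0) = 2! * (-6) = -12.

-12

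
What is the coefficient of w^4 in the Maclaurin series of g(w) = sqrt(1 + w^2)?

Apply the Taylor formula c_k = f^(k)(a)/k!.
So c_4 = g^(4)(0)/4! = -1/8.

-1/8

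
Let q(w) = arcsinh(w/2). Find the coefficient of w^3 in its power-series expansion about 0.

-1/48

Compute the successive derivatives at the expansion point and divide by k!.
q(0) = 0
q′(0) = 1/2
q′′(0) = 0
q′′′(0) = -1/8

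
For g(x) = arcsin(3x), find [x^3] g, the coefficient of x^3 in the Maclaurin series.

9/2

g(0) = 0
g′(0) = 3
g′′(0) = 0
g′′′(0) = 27
Dividing each by k! gives the coefficients c_0, ..., c_3.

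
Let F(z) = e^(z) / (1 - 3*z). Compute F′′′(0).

Expand 1/(denominator) as a geometric series and multiply by the numerator's series.
The coefficient of z^3 in the expansion is 113/3, so F′′′(0) = 3! * (113/3) = 226.

226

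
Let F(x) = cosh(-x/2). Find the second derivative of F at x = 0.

The coefficient of x^2 in the expansion is 1/8, so F′′(0) = 2! * (1/8) = 1/4.

1/4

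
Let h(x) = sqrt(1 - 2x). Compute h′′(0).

-1

Use the known series and substitute for the argument.
From the series, [x^2] h = -1/2; multiply by 2! = 2 to get -1.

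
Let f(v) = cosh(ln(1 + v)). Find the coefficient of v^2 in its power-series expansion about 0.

1/2

Plug the Maclaurin series of the inner function into that of the outer and collect terms.
f(0) = 1
f′(0) = 0
f′′(0) = 1
So c_2 = f′′(0)/2! = 1/2.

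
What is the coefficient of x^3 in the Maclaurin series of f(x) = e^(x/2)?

Use the known series and substitute for the argument.
f(0) = 1
f′(0) = 1/2
f′′(0) = 1/4
f′′′(0) = 1/8
So c_3 = f′′′(0)/3! = 1/48.

1/48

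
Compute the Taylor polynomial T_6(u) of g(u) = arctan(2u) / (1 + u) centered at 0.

-86*u^6/15 + 86*u^5/15 + 2*u^4/3 - 2*u^3/3 - 2*u^2 + 2*u

Take the Cauchy product of the two expansions.
g(0) = 0
g′(0) = 2
g′′(0) = -4
g′′′(0) = -4
g^(4)(0) = 16
g^(5)(0) = 688
g^(6)(0) = -4128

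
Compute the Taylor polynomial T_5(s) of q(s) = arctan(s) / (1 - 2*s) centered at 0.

223*s^5/15 + 22*s^4/3 + 11*s^3/3 + 2*s^2 + s

Multiply the numerator's expansion by the denominator's geometric series.
q(0) = 0
q′(0) = 1
q′′(0) = 4
q′′′(0) = 22
q^(4)(0) = 176
q^(5)(0) = 1784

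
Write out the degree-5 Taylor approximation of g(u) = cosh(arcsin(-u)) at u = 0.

Compose series: expand the inner function first, then feed it into the outer expansion.

5*u^4/24 + u^2/2 + 1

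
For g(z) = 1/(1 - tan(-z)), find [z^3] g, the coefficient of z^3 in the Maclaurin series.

-4/3

Substitute the inner expansion into the outer series and collect powers.
[z^0] = 1;  [z^1] = -1;  [z^2] = 1;  [z^3] = -4/3.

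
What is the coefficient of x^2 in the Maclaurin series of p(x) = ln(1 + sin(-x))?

Compose series: expand the inner function first, then feed it into the outer expansion.

-1/2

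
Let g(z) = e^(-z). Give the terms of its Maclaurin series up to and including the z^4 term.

z^4/24 - z^3/6 + z^2/2 - z + 1

g(0) = 1
g′(0) = -1
g′′(0) = 1
g′′′(0) = -1
g^(4)(0) = 1
Then c_k = g^(k)(0)/k! gives each Taylor coefficient.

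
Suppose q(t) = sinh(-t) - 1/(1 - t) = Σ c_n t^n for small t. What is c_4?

-1

Combine the two series term by term.
q(0) = -1
q′(0) = -2
q′′(0) = -2
q′′′(0) = -7
q^(4)(0) = -24
Then c_k = q^(k)(0)/k! gives each Taylor coefficient.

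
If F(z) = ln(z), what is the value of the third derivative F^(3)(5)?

Compute the successive derivatives at the expansion point and divide by k!.
The coefficient of (z - 5)^3 in the expansion is 1/375, so F′′′(5) = 3! * (1/375) = 2/125.

2/125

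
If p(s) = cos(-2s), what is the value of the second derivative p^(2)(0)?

-4

The coefficient of s^2 in the expansion is -2, so p′′(0) = 2! * (-2) = -4.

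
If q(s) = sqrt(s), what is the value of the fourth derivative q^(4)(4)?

-15/2048

From the series, [(s - 4)^4] q = -5/16384; multiply by 4! = 24 to get -15/2048.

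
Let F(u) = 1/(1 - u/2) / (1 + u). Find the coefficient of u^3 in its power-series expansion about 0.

-5/8

Write out both Maclaurin series and multiply, keeping only the needed powers.
F(0) = 1
F′(0) = -1/2
F′′(0) = 3/2
F′′′(0) = -15/4
So c_3 = F′′′(0)/3! = -5/8.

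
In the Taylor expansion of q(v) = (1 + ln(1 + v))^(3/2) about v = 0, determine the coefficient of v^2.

-3/8

Substitute the inner expansion into the outer series and collect powers.
q(0) = 1
q′(0) = 3/2
q′′(0) = -3/4
So c_2 = q′′(0)/2! = -3/8.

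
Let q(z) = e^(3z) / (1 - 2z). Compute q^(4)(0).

1689

Take the Cauchy product of the two expansions.
The coefficient of z^4 in the expansion is 563/8, so q^(4)(0) = 4! * (563/8) = 1689.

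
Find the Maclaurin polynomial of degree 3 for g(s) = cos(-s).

1 - s^2/2

g(0) = 1
g′(0) = 0
g′′(0) = -1
g′′′(0) = 0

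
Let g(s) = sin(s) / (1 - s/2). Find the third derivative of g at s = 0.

Write out both Maclaurin series and multiply, keeping only the needed powers.
The coefficient of s^3 in the expansion is 1/12, so g′′′(0) = 3! * (1/12) = 1/2.

1/2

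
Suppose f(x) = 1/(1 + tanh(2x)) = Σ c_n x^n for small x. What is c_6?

Plug the Maclaurin series of the inner function into that of the outer and collect terms.
[x^0] = 1;  [x^1] = -2;  [x^2] = 4;  [x^3] = -16/3;  [x^4] = 16/3;  [x^5] = -64/15;  [x^6] = 128/45.

128/45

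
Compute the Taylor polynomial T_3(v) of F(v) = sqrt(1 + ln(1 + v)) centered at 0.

17*v^3/48 - 3*v^2/8 + v/2 + 1

Substitute the inner expansion into the outer series and collect powers.
F(0) = 1
F′(0) = 1/2
F′′(0) = -3/4
F′′′(0) = 17/8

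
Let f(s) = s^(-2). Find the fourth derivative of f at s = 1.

120

The coefficient of (s - 1)^4 in the expansion is 5, so f^(4)(1) = 4! * (5) = 120.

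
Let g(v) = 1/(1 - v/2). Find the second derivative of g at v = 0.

1/2

Compute the successive derivatives at the expansion point and divide by k!.
The coefficient of v^2 in the expansion is 1/4, so g′′(0) = 2! * (1/4) = 1/2.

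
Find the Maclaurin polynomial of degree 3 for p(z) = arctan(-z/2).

p(0) = 0
p′(0) = -1/2
p′′(0) = 0
p′′′(0) = 1/4

z^3/24 - z/2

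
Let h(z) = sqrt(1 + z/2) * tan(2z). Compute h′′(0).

Expand each factor separately, then convolve coefficients.
The coefficient of z^2 in the expansion is 1/2, so h′′(0) = 2! * (1/2) = 1.

1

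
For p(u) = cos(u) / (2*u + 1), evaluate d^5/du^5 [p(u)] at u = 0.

-3370

Use 1/(1 - r) = Σ r^k on the denominator, then take the Cauchy product.
The coefficient of u^5 in the expansion is -337/12, so p^(5)(0) = 5! * (-337/12) = -3370.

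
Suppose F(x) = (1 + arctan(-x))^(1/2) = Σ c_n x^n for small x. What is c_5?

-83/1280

Plug the Maclaurin series of the inner function into that of the outer and collect terms.
F(0) = 1
F′(0) = -1/2
F′′(0) = -1/4
F′′′(0) = 5/8
F^(4)(0) = 17/16
F^(5)(0) = -249/32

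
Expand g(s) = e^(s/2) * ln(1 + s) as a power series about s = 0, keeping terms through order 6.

Take the Cauchy product of the two expansions.
g(0) = 0
g′(0) = 1
g′′(0) = 0
g′′′(0) = 5/4
g^(4)(0) = -3
g^(5)(0) = 209/16
g^(6)(0) = -265/4

-53*s^6/576 + 209*s^5/1920 - s^4/8 + 5*s^3/24 + s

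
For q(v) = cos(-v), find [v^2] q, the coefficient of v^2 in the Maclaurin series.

Compute the successive derivatives at the expansion point and divide by k!.
q(0) = 1
q′(0) = 0
q′′(0) = -1
So c_2 = q′′(0)/2! = -1/2.

-1/2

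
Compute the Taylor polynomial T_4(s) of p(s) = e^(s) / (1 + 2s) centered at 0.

233*s^4/24 - 29*s^3/6 + 5*s^2/2 - s + 1

Write out both Maclaurin series and multiply, keeping only the needed powers.
p(0) = 1
p′(0) = -1
p′′(0) = 5
p′′′(0) = -29
p^(4)(0) = 233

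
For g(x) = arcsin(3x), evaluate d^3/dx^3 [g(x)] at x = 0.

From the series, [x^3] g = 9/2; multiply by 3! = 6 to get 27.

27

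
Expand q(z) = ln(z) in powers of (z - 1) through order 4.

-(z - 1)^4/4 + (z - 1)^3/3 - (z - 1)^2/2 + (z - 1)

q(1) = 0
q′(1) = 1
q′′(1) = -1
q′′′(1) = 2
q^(4)(1) = -6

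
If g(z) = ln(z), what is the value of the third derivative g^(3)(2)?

1/4

The coefficient of (z - 2)^3 in the expansion is 1/24, so g′′′(2) = 3! * (1/24) = 1/4.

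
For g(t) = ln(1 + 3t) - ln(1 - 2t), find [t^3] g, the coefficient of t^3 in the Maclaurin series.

Combine the two series term by term.
g(0) = 0
g′(0) = 5
g′′(0) = -5
g′′′(0) = 70
The Taylor polynomial is Σ g^(k)(0)/k! · t^k.

35/3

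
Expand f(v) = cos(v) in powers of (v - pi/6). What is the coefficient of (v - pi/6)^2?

[(v - pi/6)^0] = sqrt(3)/2;  [(v - pi/6)^1] = -1/2;  [(v - pi/6)^2] = -sqrt(3)/4.

-sqrt(3)/4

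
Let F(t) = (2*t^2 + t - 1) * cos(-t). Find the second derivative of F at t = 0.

Multiply each power in the prefactor through the base expansion.
The coefficient of t^2 in the expansion is 5/2, so F′′(0) = 2! * (5/2) = 5.

5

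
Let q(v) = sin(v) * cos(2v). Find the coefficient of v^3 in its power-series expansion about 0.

-13/6

Multiply the two series term by term and collect like powers.
[v^0] = 0;  [v^1] = 1;  [v^2] = 0;  [v^3] = -13/6.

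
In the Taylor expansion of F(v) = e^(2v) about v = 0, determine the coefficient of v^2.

2

Apply the Taylor formula c_k = f^(k)(a)/k!.
[v^0] = 1;  [v^1] = 2;  [v^2] = 2.
So c_2 = F′′(0)/2! = 2.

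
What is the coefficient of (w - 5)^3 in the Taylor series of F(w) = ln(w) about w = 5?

1/375

F(5) = ln(5)
F′(5) = 1/5
F′′(5) = -1/25
F′′′(5) = 2/125
The Taylor polynomial is Σ F^(k)(5)/k! · (w - 5)^k.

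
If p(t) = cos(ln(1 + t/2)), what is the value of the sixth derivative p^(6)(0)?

Let u equal the inner series; expand the outer function in u and truncate.
The coefficient of t^6 in the expansion is -19/4608, so p^(6)(0) = 6! * (-19/4608) = -95/32.

-95/32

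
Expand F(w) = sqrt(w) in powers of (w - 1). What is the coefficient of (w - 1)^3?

[(w - 1)^0] = 1;  [(w - 1)^1] = 1/2;  [(w - 1)^2] = -1/8;  [(w - 1)^3] = 1/16.
So c_3 = F′′′(1)/3! = 1/16.

1/16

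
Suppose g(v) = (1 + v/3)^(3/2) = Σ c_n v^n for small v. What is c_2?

1/24

g(0) = 1
g′(0) = 1/2
g′′(0) = 1/12
So c_2 = g′′(0)/2! = 1/24.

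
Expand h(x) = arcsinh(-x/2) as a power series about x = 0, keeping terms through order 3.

[x^0] = 0;  [x^1] = -1/2;  [x^2] = 0;  [x^3] = 1/48.

x^3/48 - x/2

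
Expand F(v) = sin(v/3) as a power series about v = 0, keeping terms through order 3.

F(0) = 0
F′(0) = 1/3
F′′(0) = 0
F′′′(0) = -1/27

-v^3/162 + v/3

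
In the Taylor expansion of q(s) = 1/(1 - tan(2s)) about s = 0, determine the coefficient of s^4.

Plug the Maclaurin series of the inner function into that of the outer and collect terms.
q(0) = 1
q′(0) = 2
q′′(0) = 8
q′′′(0) = 64
q^(4)(0) = 640

80/3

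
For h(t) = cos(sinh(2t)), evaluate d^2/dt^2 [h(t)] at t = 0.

-4

Compose series: expand the inner function first, then feed it into the outer expansion.
The coefficient of t^2 in the expansion is -2, so h′′(0) = 2! * (-2) = -4.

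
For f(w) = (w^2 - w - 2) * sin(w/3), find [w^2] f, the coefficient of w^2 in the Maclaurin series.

Distribute the polynomial across the series and collect like powers.
f(0) = 0
f′(0) = -2/3
f′′(0) = -2/3
Then c_k = f^(k)(0)/k! gives each Taylor coefficient.

-1/3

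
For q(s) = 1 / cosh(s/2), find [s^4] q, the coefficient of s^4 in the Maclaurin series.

5/384

Divide the numerator series by the denominator series (power-series long division).
q(0) = 1
q′(0) = 0
q′′(0) = -1/4
q′′′(0) = 0
q^(4)(0) = 5/16
Then c_k = q^(k)(0)/k! gives each Taylor coefficient.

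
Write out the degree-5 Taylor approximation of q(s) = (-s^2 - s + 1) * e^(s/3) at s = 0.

-2^(18/175)*3^(3/35)*5^(12/25)*7^(159/175)*s^5/2250 - 119*s^4/1944 - 31*s^3/81 - 23*s^2/18 - 2*s/3 + 1

Shift and add copies of the series according to the polynomial's terms.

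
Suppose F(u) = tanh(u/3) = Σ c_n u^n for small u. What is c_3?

F(0) = 0
F′(0) = 1/3
F′′(0) = 0
F′′′(0) = -2/27
The Taylor polynomial is Σ F^(k)(0)/k! · u^k.

-1/81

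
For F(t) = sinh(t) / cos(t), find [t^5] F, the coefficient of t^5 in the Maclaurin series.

Invert the denominator's series and multiply.
F(0) = 0
F′(0) = 1
F′′(0) = 0
F′′′(0) = 4
F^(4)(0) = 0
F^(5)(0) = 36
So c_5 = F^(5)(0)/5! = 3/10.

3/10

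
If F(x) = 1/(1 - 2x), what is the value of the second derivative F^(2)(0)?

From the series, [x^2] F = 4; multiply by 2! = 2 to get 8.

8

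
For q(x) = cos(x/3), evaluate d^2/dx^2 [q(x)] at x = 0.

-1/9

The coefficient of x^2 in the expansion is -1/18, so q′′(0) = 2! * (-1/18) = -1/9.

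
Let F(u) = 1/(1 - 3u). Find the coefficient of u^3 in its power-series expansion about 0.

F(0) = 1
F′(0) = 3
F′′(0) = 18
F′′′(0) = 162
Dividing each by k! gives the coefficients c_0, ..., c_3.

27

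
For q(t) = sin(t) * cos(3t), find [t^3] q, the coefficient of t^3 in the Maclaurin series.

-14/3

Write out both Maclaurin series and multiply, keeping only the needed powers.
q(0) = 0
q′(0) = 1
q′′(0) = 0
q′′′(0) = -28
So c_3 = q′′′(0)/3! = -14/3.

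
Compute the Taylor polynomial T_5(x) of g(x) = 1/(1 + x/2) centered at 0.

-x^5/32 + x^4/16 - x^3/8 + x^2/4 - x/2 + 1

g(0) = 1
g′(0) = -1/2
g′′(0) = 1/2
g′′′(0) = -3/4
g^(4)(0) = 3/2
g^(5)(0) = -15/4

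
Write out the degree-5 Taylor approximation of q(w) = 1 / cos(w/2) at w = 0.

Invert the denominator's series and multiply.
q(0) = 1
q′(0) = 0
q′′(0) = 1/4
q′′′(0) = 0
q^(4)(0) = 5/16
q^(5)(0) = 0

5*w^4/384 + w^2/8 + 1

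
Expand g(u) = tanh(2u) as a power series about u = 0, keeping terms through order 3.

g(0) = 0
g′(0) = 2
g′′(0) = 0
g′′′(0) = -16
Dividing each by k! gives the coefficients c_0, ..., c_3.

-8*u^3/3 + 2*u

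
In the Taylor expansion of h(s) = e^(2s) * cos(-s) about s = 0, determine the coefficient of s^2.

Write out both Maclaurin series and multiply, keeping only the needed powers.
h(0) = 1
h′(0) = 2
h′′(0) = 3
The Taylor polynomial is Σ h^(k)(0)/k! · s^k.

3/2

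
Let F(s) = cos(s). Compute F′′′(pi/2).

From the series, [(s - pi/2)^3] F = 1/6; multiply by 3! = 6 to get 1.

1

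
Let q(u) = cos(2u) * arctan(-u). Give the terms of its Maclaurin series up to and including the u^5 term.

Multiply the two series term by term and collect like powers.
q(0) = 0
q′(0) = -1
q′′(0) = 0
q′′′(0) = 14
q^(4)(0) = 0
q^(5)(0) = -184

-23*u^5/15 + 7*u^3/3 - u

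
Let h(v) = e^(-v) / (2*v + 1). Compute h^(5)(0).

Expand 1/(denominator) as a geometric series and multiply by the numerator's series.
The coefficient of v^5 in the expansion is -6331/120, so h^(5)(0) = 5! * (-6331/120) = -6331.

-6331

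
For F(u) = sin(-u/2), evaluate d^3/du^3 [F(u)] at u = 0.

Apply the Taylor formula c_k = f^(k)(a)/k!.
The coefficient of u^3 in the expansion is 1/48, so F′′′(0) = 3! * (1/48) = 1/8.

1/8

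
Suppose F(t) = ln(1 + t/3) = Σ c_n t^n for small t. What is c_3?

F(0) = 0
F′(0) = 1/3
F′′(0) = -1/9
F′′′(0) = 2/27

1/81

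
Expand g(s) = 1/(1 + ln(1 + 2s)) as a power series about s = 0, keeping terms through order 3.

-56*s^3/3 + 6*s^2 - 2*s + 1

Let u equal the inner series; expand the outer function in u and truncate.
[s^0] = 1;  [s^1] = -2;  [s^2] = 6;  [s^3] = -56/3.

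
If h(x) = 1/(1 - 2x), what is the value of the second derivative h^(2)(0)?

8

The coefficient of x^2 in the expansion is 4, so h′′(0) = 2! * (4) = 8.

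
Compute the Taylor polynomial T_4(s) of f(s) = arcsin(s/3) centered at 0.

s^3/162 + s/3

f(0) = 0
f′(0) = 1/3
f′′(0) = 0
f′′′(0) = 1/27
f^(4)(0) = 0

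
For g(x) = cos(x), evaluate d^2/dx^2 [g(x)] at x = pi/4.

From the series, [(x - pi/4)^2] g = -sqrt(2)/4; multiply by 2! = 2 to get -sqrt(2)/2.

-sqrt(2)/2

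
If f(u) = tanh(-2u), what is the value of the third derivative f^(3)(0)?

From the series, [u^3] f = 8/3; multiply by 3! = 6 to get 16.

16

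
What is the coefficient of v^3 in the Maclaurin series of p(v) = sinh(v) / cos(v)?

2/3

Divide the numerator series by the denominator series (power-series long division).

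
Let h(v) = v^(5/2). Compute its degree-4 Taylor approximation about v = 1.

-5*(v - 1)^4/128 + 5*(v - 1)^3/16 + 15*(v - 1)^2/8 + 5*(v - 1)/2 + 1

[(v - 1)^0] = 1;  [(v - 1)^1] = 5/2;  [(v - 1)^2] = 15/8;  [(v - 1)^3] = 5/16;  [(v - 1)^4] = -5/128.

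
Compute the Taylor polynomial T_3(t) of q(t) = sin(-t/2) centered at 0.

t^3/48 - t/2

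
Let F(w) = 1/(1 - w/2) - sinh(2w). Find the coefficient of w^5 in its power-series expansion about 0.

-113/480

Expand each term separately and add.
[w^0] = 1;  [w^1] = -3/2;  [w^2] = 1/4;  [w^3] = -29/24;  [w^4] = 1/16;  [w^5] = -113/480.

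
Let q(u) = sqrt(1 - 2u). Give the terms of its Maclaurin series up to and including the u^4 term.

Use the known series and substitute for the argument.
[u^0] = 1;  [u^1] = -1;  [u^2] = -1/2;  [u^3] = -1/2;  [u^4] = -5/8.

-5*u^4/8 - u^3/2 - u^2/2 - u + 1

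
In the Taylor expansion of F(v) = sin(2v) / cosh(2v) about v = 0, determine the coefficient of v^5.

Write the quotient as an unknown series and match coefficients against numerator = denominator · series.

48/5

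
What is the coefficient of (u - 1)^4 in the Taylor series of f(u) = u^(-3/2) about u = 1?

315/128

f(1) = 1
f′(1) = -3/2
f′′(1) = 15/4
f′′′(1) = -105/8
f^(4)(1) = 945/16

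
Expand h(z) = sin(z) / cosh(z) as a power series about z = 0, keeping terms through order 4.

-2*z^3/3 + z

Invert the denominator's series and multiply.
h(0) = 0
h′(0) = 1
h′′(0) = 0
h′′′(0) = -4
h^(4)(0) = 0
Then c_k = h^(k)(0)/k! gives each Taylor coefficient.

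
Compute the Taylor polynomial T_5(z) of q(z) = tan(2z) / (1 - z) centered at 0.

134*z^5/15 + 14*z^4/3 + 14*z^3/3 + 2*z^2 + 2*z

Write out both Maclaurin series and multiply, keeping only the needed powers.
q(0) = 0
q′(0) = 2
q′′(0) = 4
q′′′(0) = 28
q^(4)(0) = 112
q^(5)(0) = 1072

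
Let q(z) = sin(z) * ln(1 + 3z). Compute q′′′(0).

Take the Cauchy product of the two expansions.
From the series, [z^3] q = -9/2; multiply by 3! = 6 to get -27.

-27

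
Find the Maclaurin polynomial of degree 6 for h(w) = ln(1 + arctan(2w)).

Substitute the inner expansion into the outer series and collect powers.
h(0) = 0
h′(0) = 2
h′′(0) = -4
h′′′(0) = 0
h^(4)(0) = 32
h^(5)(0) = 256
h^(6)(0) = -4096

-256*w^6/45 + 32*w^5/15 + 4*w^4/3 - 2*w^2 + 2*w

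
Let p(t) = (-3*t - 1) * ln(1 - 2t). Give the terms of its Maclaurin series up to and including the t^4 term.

Shift and add copies of the series according to the polynomial's terms.
p(0) = 0
p′(0) = 2
p′′(0) = 16
p′′′(0) = 52
p^(4)(0) = 288
The Taylor polynomial is Σ p^(k)(0)/k! · t^k.

12*t^4 + 26*t^3/3 + 8*t^2 + 2*t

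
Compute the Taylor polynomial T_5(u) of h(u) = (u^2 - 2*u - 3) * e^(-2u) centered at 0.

-28*u^5/15 + 8*u^4/3 - 2*u^3 - u^2 + 4*u - 3

Distribute the polynomial across the series and collect like powers.
h(0) = -3
h′(0) = 4
h′′(0) = -2
h′′′(0) = -12
h^(4)(0) = 64
h^(5)(0) = -224
Then c_k = h^(k)(0)/k! gives each Taylor coefficient.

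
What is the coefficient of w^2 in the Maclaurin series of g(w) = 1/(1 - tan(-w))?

1

Plug the Maclaurin series of the inner function into that of the outer and collect terms.
g(0) = 1
g′(0) = -1
g′′(0) = 2
So c_2 = g′′(0)/2! = 1.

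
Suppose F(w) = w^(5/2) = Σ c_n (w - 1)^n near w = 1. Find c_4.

-5/128

Differentiate repeatedly and evaluate at the center.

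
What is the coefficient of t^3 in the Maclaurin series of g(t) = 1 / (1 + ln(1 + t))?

Write 1/(1+u) = 1 - u + u^2 - u^3 + ... and substitute the series for u.
g(0) = 1
g′(0) = -1
g′′(0) = 3
g′′′(0) = -14
So c_3 = g′′′(0)/3! = -7/3.

-7/3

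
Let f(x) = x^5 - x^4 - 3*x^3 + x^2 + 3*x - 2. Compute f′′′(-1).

66

The coefficient of (x + 1)^3 in the expansion is 11, so f′′′(-1) = 3! * (11) = 66.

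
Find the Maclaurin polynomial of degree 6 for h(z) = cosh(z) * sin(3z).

-z^5/10 - 3*z^3 + 3*z

Write out both Maclaurin series and multiply, keeping only the needed powers.
[z^0] = 0;  [z^1] = 3;  [z^2] = 0;  [z^3] = -3;  [z^4] = 0;  [z^5] = -1/10;  [z^6] = 0.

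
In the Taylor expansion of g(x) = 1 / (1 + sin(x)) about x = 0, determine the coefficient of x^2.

Expand as Σ (-1)^k u^k with u equal to the inner function's series.
g(0) = 1
g′(0) = -1
g′′(0) = 2

1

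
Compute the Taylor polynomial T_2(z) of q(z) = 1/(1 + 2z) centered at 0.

4*z^2 - 2*z + 1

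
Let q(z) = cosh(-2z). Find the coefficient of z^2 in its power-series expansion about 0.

2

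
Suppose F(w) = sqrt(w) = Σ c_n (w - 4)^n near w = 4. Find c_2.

-1/64

F(4) = 2
F′(4) = 1/4
F′′(4) = -1/32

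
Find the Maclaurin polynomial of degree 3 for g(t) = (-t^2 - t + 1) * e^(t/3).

Shift and add copies of the series according to the polynomial's terms.
g(0) = 1
g′(0) = -2/3
g′′(0) = -23/9
g′′′(0) = -62/27
The Taylor polynomial is Σ g^(k)(0)/k! · t^k.

-31*t^3/81 - 23*t^2/18 - 2*t/3 + 1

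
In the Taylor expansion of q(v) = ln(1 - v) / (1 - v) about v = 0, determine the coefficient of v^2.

Use 1/(1 - r) = Σ r^k on the denominator, then take the Cauchy product.
[v^0] = 0;  [v^1] = -1;  [v^2] = -3/2.

-3/2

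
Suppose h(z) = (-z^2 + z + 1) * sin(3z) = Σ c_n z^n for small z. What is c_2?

Multiply each power in the prefactor through the base expansion.
h(0) = 0
h′(0) = 3
h′′(0) = 6
So c_2 = h′′(0)/2! = 3.

3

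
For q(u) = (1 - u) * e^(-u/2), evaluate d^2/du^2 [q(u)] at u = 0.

Distribute the polynomial across the series and collect like powers.
The coefficient of u^2 in the expansion is 5/8, so q′′(0) = 2! * (5/8) = 5/4.

5/4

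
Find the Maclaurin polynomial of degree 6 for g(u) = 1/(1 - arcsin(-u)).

83*u^6/45 - 63*u^5/40 + 4*u^4/3 - 7*u^3/6 + u^2 - u + 1

Compose series: expand the inner function first, then feed it into the outer expansion.
g(0) = 1
g′(0) = -1
g′′(0) = 2
g′′′(0) = -7
g^(4)(0) = 32
g^(5)(0) = -189
g^(6)(0) = 1328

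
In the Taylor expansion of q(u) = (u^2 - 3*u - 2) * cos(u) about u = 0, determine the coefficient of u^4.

-7/12

Multiply each power in the prefactor through the base expansion.
q(0) = -2
q′(0) = -3
q′′(0) = 4
q′′′(0) = 9
q^(4)(0) = -14
So c_4 = q^(4)(0)/4! = -7/12.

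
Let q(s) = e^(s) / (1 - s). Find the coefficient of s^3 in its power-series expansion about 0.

Write out both Maclaurin series and multiply, keeping only the needed powers.

8/3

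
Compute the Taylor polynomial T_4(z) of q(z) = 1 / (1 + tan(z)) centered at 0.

5*z^4/3 - 4*z^3/3 + z^2 - z + 1

Write 1/(1+u) = 1 - u + u^2 - u^3 + ... and substitute the series for u.
q(0) = 1
q′(0) = -1
q′′(0) = 2
q′′′(0) = -8
q^(4)(0) = 40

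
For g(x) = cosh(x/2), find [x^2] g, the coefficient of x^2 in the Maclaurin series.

g(0) = 1
g′(0) = 0
g′′(0) = 1/4

1/8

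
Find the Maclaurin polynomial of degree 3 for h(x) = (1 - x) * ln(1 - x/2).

x^3/12 + 3*x^2/8 - x/2

Multiply each power in the prefactor through the base expansion.
h(0) = 0
h′(0) = -1/2
h′′(0) = 3/4
h′′′(0) = 1/2
Then c_k = h^(k)(0)/k! gives each Taylor coefficient.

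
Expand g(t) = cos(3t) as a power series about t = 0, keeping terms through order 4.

27*t^4/8 - 9*t^2/2 + 1

Compute the successive derivatives at the expansion point and divide by k!.
[t^0] = 1;  [t^1] = 0;  [t^2] = -9/2;  [t^3] = 0;  [t^4] = 27/8.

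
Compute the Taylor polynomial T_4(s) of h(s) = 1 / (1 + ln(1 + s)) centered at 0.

Write 1/(1+u) = 1 - u + u^2 - u^3 + ... and substitute the series for u.

11*s^4/3 - 7*s^3/3 + 3*s^2/2 - s + 1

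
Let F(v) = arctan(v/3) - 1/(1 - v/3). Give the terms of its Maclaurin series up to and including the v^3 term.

Combine the two series term by term.
F(0) = -1
F′(0) = 0
F′′(0) = -2/9
F′′′(0) = -8/27
Dividing each by k! gives the coefficients c_0, ..., c_3.

-4*v^3/81 - v^2/9 - 1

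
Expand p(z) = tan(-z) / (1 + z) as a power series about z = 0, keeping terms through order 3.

Take the Cauchy product of the two expansions.
p(0) = 0
p′(0) = -1
p′′(0) = 2
p′′′(0) = -8

-4*z^3/3 + z^2 - z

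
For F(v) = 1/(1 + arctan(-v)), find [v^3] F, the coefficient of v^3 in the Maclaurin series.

2/3

Let u equal the inner series; expand the outer function in u and truncate.
F(0) = 1
F′(0) = 1
F′′(0) = 2
F′′′(0) = 4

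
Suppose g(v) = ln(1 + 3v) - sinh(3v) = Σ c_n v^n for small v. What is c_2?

Combine the two series term by term.
g(0) = 0
g′(0) = 0
g′′(0) = -9
So c_2 = g′′(0)/2! = -9/2.

-9/2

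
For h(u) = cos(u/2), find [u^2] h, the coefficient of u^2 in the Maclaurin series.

Differentiate repeatedly and evaluate at the center.
h(0) = 1
h′(0) = 0
h′′(0) = -1/4
So c_2 = h′′(0)/2! = -1/8.

-1/8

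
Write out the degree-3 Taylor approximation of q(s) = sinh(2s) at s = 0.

4*s^3/3 + 2*s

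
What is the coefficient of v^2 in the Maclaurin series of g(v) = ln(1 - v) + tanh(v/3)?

Combine the two series term by term.
g(0) = 0
g′(0) = -2/3
g′′(0) = -1

-1/2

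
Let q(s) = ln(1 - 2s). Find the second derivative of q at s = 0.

-4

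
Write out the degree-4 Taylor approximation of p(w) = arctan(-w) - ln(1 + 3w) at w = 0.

Combine the two series term by term.
p(0) = 0
p′(0) = -4
p′′(0) = 9
p′′′(0) = -52
p^(4)(0) = 486
Dividing each by k! gives the coefficients c_0, ..., c_4.

81*w^4/4 - 26*w^3/3 + 9*w^2/2 - 4*w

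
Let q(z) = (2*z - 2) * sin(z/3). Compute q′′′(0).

Distribute the polynomial across the series and collect like powers.
From the series, [z^3] q = 1/81; multiply by 3! = 6 to get 2/27.

2/27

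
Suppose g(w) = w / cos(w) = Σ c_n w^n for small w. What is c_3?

Write the quotient as an unknown series and match coefficients against numerator = denominator · series.
g(0) = 0
g′(0) = 1
g′′(0) = 0
g′′′(0) = 3
So c_3 = g′′′(0)/3! = 1/2.

1/2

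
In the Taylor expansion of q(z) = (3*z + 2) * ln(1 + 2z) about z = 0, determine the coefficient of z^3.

-2/3

Shift and add copies of the series according to the polynomial's terms.
q(0) = 0
q′(0) = 4
q′′(0) = 4
q′′′(0) = -4
So c_3 = q′′′(0)/3! = -2/3.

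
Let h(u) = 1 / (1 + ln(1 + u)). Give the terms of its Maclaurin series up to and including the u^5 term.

Write 1/(1+u) = 1 - u + u^2 - u^3 + ... and substitute the series for u.
h(0) = 1
h′(0) = -1
h′′(0) = 3
h′′′(0) = -14
h^(4)(0) = 88
h^(5)(0) = -694

-347*u^5/60 + 11*u^4/3 - 7*u^3/3 + 3*u^2/2 - u + 1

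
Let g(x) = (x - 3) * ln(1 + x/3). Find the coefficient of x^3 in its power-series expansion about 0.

-5/54

Distribute the polynomial across the series and collect like powers.
g(0) = 0
g′(0) = -1
g′′(0) = 1
g′′′(0) = -5/9
Dividing each by k! gives the coefficients c_0, ..., c_3.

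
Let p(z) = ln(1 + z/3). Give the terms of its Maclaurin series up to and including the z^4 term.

p(0) = 0
p′(0) = 1/3
p′′(0) = -1/9
p′′′(0) = 2/27
p^(4)(0) = -2/27
The Taylor polynomial is Σ p^(k)(0)/k! · z^k.

-z^4/324 + z^3/81 - z^2/18 + z/3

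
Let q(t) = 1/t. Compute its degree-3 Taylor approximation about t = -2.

Differentiate repeatedly and evaluate at the center.
[(t + 2)^0] = -1/2;  [(t + 2)^1] = -1/4;  [(t + 2)^2] = -1/8;  [(t + 2)^3] = -1/16.

-(t + 2)^3/16 - (t + 2)^2/8 - (t + 2)/4 - 1/2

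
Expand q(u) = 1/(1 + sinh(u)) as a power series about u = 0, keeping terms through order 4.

Plug the Maclaurin series of the inner function into that of the outer and collect terms.
q(0) = 1
q′(0) = -1
q′′(0) = 2
q′′′(0) = -7
q^(4)(0) = 32
Dividing each by k! gives the coefficients c_0, ..., c_4.

4*u^4/3 - 7*u^3/6 + u^2 - u + 1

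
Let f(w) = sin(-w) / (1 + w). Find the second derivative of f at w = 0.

Multiply the two series term by term and collect like powers.
From the series, [w^2] f = 1; multiply by 2! = 2 to get 2.

2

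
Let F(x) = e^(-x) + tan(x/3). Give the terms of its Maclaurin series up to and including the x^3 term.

Expand each term separately and add.
F(0) = 1
F′(0) = -2/3
F′′(0) = 1
F′′′(0) = -25/27
The Taylor polynomial is Σ F^(k)(0)/k! · x^k.

-25*x^3/162 + x^2/2 - 2*x/3 + 1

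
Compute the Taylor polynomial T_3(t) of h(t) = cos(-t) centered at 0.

Apply the Taylor formula c_k = f^(k)(a)/k!.
h(0) = 1
h′(0) = 0
h′′(0) = -1
h′′′(0) = 0
Dividing each by k! gives the coefficients c_0, ..., c_3.

1 - t^2/2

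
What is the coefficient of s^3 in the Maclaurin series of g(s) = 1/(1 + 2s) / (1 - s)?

-5

Take the Cauchy product of the two expansions.
g(0) = 1
g′(0) = -1
g′′(0) = 6
g′′′(0) = -30
Then c_k = g^(k)(0)/k! gives each Taylor coefficient.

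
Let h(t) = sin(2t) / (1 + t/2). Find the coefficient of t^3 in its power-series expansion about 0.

Multiply the two series term by term and collect like powers.
So c_3 = h′′′(0)/3! = -5/6.

-5/6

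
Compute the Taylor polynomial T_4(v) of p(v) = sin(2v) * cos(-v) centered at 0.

Expand each factor separately, then convolve coefficients.
[v^0] = 0;  [v^1] = 2;  [v^2] = 0;  [v^3] = -7/3;  [v^4] = 0.

-7*v^3/3 + 2*v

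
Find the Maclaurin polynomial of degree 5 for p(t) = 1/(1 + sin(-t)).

61*t^5/120 + 2*t^4/3 + 5*t^3/6 + t^2 + t + 1

Let u equal the inner series; expand the outer function in u and truncate.
p(0) = 1
p′(0) = 1
p′′(0) = 2
p′′′(0) = 5
p^(4)(0) = 16
p^(5)(0) = 61
Dividing each by k! gives the coefficients c_0, ..., c_5.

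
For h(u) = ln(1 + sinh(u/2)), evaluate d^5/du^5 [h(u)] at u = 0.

45/32

Compose series: expand the inner function first, then feed it into the outer expansion.
The coefficient of u^5 in the expansion is 3/256, so h^(5)(0) = 5! * (3/256) = 45/32.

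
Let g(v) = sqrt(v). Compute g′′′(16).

The coefficient of (v - 16)^3 in the expansion is 1/16384, so g′′′(16) = 3! * (1/16384) = 3/8192.

3/8192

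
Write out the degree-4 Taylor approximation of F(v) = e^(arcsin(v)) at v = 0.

Plug the Maclaurin series of the inner function into that of the outer and collect terms.
F(0) = 1
F′(0) = 1
F′′(0) = 1
F′′′(0) = 2
F^(4)(0) = 5

5*v^4/24 + v^3/3 + v^2/2 + v + 1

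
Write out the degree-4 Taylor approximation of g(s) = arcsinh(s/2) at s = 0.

-s^3/48 + s/2

[s^0] = 0;  [s^1] = 1/2;  [s^2] = 0;  [s^3] = -1/48;  [s^4] = 0.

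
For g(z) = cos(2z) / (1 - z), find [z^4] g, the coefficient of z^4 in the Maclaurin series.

Expand 1/(denominator) as a geometric series and multiply by the numerator's series.
[z^0] = 1;  [z^1] = 1;  [z^2] = -1;  [z^3] = -1;  [z^4] = -1/3.

-1/3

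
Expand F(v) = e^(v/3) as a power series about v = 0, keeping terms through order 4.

v^4/1944 + v^3/162 + v^2/18 + v/3 + 1

[v^0] = 1;  [v^1] = 1/3;  [v^2] = 1/18;  [v^3] = 1/162;  [v^4] = 1/1944.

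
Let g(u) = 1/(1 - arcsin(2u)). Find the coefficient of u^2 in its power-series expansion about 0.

4

Substitute the inner expansion into the outer series and collect powers.
g(0) = 1
g′(0) = 2
g′′(0) = 8
So c_2 = g′′(0)/2! = 4.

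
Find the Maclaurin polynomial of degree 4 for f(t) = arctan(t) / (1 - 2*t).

22*t^4/3 + 11*t^3/3 + 2*t^2 + t

Expand 1/(denominator) as a geometric series and multiply by the numerator's series.
[t^0] = 0;  [t^1] = 1;  [t^2] = 2;  [t^3] = 11/3;  [t^4] = 22/3.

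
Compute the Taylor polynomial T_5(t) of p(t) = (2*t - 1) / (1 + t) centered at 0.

3*t^5 - 3*t^4 + 3*t^3 - 3*t^2 + 3*t - 1

Shift and add copies of the series according to the polynomial's terms.
p(0) = -1
p′(0) = 3
p′′(0) = -6
p′′′(0) = 18
p^(4)(0) = -72
p^(5)(0) = 360
Then c_k = p^(k)(0)/k! gives each Taylor coefficient.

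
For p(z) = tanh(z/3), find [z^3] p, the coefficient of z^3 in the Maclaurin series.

-1/81

p(0) = 0
p′(0) = 1/3
p′′(0) = 0
p′′′(0) = -2/27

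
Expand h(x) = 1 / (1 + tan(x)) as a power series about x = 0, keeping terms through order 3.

-4*x^3/3 + x^2 - x + 1

Use the geometric series for the reciprocal, then substitute.
[x^0] = 1;  [x^1] = -1;  [x^2] = 1;  [x^3] = -4/3.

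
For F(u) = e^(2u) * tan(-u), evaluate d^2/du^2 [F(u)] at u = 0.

Take the Cauchy product of the two expansions.
The coefficient of u^2 in the expansion is -2, so F′′(0) = 2! * (-2) = -4.

-4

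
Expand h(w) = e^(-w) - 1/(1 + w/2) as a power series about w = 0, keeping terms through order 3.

Expand each term separately and add.
[w^0] = 0;  [w^1] = -1/2;  [w^2] = 1/4;  [w^3] = -1/24.

-w^3/24 + w^2/4 - w/2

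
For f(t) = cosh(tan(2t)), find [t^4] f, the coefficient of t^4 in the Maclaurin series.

Let u equal the inner series; expand the outer function in u and truncate.
f(0) = 1
f′(0) = 0
f′′(0) = 4
f′′′(0) = 0
f^(4)(0) = 144
So c_4 = f^(4)(0)/4! = 6.

6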